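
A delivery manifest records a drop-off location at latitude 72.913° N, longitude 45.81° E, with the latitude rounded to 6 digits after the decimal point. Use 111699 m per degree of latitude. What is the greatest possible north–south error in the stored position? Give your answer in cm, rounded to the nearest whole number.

6 cm

Rounding to 6 decimal places leaves the latitude within ±5e-07° of the true value.
North–south distance: 5e-07° × 111699 m/° = 0.0558495 m.
That is 0.0558495 m = 5.5849 cm.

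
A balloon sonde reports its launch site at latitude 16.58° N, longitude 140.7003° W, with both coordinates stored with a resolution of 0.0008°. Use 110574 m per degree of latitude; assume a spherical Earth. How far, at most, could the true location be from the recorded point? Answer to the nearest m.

61 m

With a 0.0008° grid the true value lies within half a step, ±0.0008°/2 = ±0.0004°, of the stored one.
N–S: 0.0004° × 110574 m/° = 44.2296 m.
East–west component at 16.58°: 0.0004° × 110574 × cos 16.58° ≈ 0.0004 × 105977 ≈ 42.3906 m.
The two errors are perpendicular, so the maximum displacement is √(44.2296² + 42.3906²) ≈ 61.2636 m.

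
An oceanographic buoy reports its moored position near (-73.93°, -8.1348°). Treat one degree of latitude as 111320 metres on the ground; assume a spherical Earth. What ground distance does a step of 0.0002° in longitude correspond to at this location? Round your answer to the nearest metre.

0.0002° of longitude at 73.93° is 0.0002 × 111320 × cos 73.93° ≈ 0.0002 × 30814.7 = 6.16293 m.

6 metres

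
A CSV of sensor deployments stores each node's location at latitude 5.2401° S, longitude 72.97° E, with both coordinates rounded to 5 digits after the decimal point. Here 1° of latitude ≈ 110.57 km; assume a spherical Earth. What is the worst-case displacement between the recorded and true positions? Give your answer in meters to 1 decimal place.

0.8 meters

Rounding to 5 decimal places leaves each coordinate within ±5e-06° of the true value.
Latitude error → 5e-06 × 110570 = 0.55285 m along the meridian.
E–W at 5.2401°: 5e-06° × 110570 × cos 5.2401° = 5e-06 × 110570 × 0.9958 ≈ 0.550539 m.
Worst case both components are at the extreme and orthogonal: √(0.55285² + 0.550539²) ≈ 0.780216 m.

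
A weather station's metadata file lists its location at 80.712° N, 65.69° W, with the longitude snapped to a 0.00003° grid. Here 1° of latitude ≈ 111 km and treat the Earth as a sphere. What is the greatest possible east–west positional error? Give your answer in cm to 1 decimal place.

26.9 cm

With a 0.00003° grid the true value lies within half a step, ±0.00003°/2 = ±1.5e-05°, of the stored one.
At latitude 80.712° a degree of longitude spans 111000 m × cos 80.712° = 111000 × 0.1614 ≈ 17915.1 m.
East–west error: 1.5e-05° × 17915.1 m/° ≈ 0.268726 m.
That is 0.268726 m = 26.873 cm.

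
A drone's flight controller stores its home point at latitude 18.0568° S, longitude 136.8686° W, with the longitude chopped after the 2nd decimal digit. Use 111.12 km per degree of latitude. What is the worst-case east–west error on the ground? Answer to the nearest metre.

1056 metres

Truncating at 2 decimal places can drop up to a full unit in the last place, so the longitude may be off by as much as 0.01°.
Parallels shrink by cos φ, so at 18.0568° a degree of longitude is 111120 × 0.9507 ≈ 105647 m.
So at most 0.01° × 105647 ≈ 1056.47 m east–west.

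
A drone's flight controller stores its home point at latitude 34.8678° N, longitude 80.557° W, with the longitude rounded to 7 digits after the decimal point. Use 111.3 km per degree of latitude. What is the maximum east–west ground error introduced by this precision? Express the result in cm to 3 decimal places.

Rounding to 7 decimal places leaves the longitude within ±5e-08° of the true value.
One degree of longitude at 34.8678° is 111300 × cos 34.8678° ≈ 111300 × 0.8205 = 91318.7 m.
So at most 5e-08° × 91318.7 ≈ 0.00456593 m east–west.
That is 0.00456593 m = 0.45659 cm.

0.457 cm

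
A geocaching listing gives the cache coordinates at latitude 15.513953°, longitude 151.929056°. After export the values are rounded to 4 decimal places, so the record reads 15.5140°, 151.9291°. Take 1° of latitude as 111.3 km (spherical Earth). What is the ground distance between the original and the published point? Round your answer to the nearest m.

The latitude changed by -0.000047° and the longitude by -0.000044°.
North–south shift: -0.000047 × 111300 = -5.2311 m.
East–west at this latitude: -0.000044° × 111300 × cos 15.514° ≈ -0.000044 × 107245 = -4.71877 m.
Distance: √(5.2311² + 4.71877²) ≈ 7.04494 m.

7 m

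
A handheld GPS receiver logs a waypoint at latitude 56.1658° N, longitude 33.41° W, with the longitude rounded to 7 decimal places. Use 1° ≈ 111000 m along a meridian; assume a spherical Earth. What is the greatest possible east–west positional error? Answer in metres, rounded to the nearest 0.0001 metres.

Rounding to 7 decimal places leaves the longitude within ±5e-08° of the true value.
One degree of longitude at 56.1658° is 111000 × cos 56.1658° ≈ 111000 × 0.5568 = 61803.9 m.
East–west error: 5e-08° × 61803.9 m/° ≈ 0.00309019 m.

0.0031 metres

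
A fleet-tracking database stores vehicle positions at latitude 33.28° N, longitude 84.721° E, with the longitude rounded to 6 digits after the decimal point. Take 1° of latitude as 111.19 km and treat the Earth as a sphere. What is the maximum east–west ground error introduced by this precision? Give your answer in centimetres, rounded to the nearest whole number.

5 centimetres

Rounding to 6 decimal places leaves the longitude within ±5e-07° of the true value.
Parallels shrink by cos φ, so at 33.28° a degree of longitude is 111190 × 0.8360 ≈ 92954.7 m.
East–west error: 5e-07° × 92954.7 m/° ≈ 0.0464774 m.
That is 0.0464774 m = 4.6477 cm.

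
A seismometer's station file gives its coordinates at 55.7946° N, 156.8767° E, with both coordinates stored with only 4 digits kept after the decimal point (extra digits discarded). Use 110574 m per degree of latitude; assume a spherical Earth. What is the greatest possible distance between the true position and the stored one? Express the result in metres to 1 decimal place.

12.7 metres

Truncating at 4 decimal places can drop up to a full unit in the last place, so each coordinate may be off by as much as 0.0001°.
N–S: 0.0001° × 110574 m/° = 11.0574 m.
East–west component at 55.7946°: 0.0001° × 110574 × cos 55.7946° ≈ 0.0001 × 62160.4 ≈ 6.21604 m.
The two errors are perpendicular, so the maximum displacement is √(11.0574² + 6.21604²) ≈ 12.6848 m.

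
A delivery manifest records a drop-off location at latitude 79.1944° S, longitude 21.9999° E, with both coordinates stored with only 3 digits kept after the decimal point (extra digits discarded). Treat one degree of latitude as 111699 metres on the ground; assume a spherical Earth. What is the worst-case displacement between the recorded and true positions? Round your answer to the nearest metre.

114 metres

Truncating at 3 decimal places can drop up to a full unit in the last place, so each coordinate may be off by as much as 0.001°.
N–S: 0.001° × 111699 m/° = 111.699 m.
Longitude error → 0.001 × 111699 × cos 79.1944° = 0.001 × 111699 × 0.1875 ≈ 20.941 m.
The two errors are perpendicular, so the maximum displacement is √(111.699² + 20.941²) ≈ 113.645 m.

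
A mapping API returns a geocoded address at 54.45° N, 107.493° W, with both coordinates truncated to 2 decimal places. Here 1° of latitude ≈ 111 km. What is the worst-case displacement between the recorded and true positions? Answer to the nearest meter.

1284 meters

Truncating at 2 decimal places can drop up to a full unit in the last place, so each coordinate may be off by as much as 0.01°.
Latitude error → 0.01 × 111000 = 1110 m along the meridian.
E–W at 54.45°: 0.01° × 111000 × cos 54.45° = 0.01 × 111000 × 0.5814 ≈ 645.369 m.
Combining orthogonally: (1110² + 645.369²)^½ ≈ 1283.98 m.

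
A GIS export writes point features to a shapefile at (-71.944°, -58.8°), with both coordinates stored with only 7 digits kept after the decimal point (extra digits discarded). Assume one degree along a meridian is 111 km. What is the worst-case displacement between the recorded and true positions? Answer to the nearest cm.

Truncating at 7 decimal places can drop up to a full unit in the last place, so each coordinate may be off by as much as 1e-07°.
N–S: 1e-07° × 111000 m/° = 0.0111 m.
E–W at 71.944°: 1e-07° × 111000 × cos 71.944° = 1e-07 × 111000 × 0.3099 ≈ 0.0034404 m.
Worst case both components are at the extreme and orthogonal: √(0.0111² + 0.0034404²) ≈ 0.0116209 m.
That is 0.0116209 m = 1.1621 cm.

1 cm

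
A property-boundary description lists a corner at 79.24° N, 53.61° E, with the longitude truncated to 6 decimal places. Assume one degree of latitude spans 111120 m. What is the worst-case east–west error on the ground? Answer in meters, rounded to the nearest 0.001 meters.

Truncating at 6 decimal places can drop up to a full unit in the last place, so the longitude may be off by as much as 1e-06°.
One degree of longitude at 79.24° is 111120 × cos 79.24° ≈ 111120 × 0.1867 = 20745.6 m.
Maximum E–W displacement: 1e-06 × 20745.6 = 0.0207456 m.

0.021 meters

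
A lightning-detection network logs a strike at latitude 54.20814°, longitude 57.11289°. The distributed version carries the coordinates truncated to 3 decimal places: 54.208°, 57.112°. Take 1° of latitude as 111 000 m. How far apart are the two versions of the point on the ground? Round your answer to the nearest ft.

The latitude changed by +0.00014° and the longitude by +0.00089°.
N–S: 0.00014° × 111000 m/° = 15.54 m.
E–W at 54.208°: 0.00089° × 111000 × cos 54.208° = 0.00089 × 111000 × 0.5848 ≈ 57.7768 m.
Combined displacement = (15.54² + 57.7768²)^½ ≈ 59.8302 m.
Converting: 59.8302 m × 3.2808 ft/m ≈ 196.29 ft.

196 ft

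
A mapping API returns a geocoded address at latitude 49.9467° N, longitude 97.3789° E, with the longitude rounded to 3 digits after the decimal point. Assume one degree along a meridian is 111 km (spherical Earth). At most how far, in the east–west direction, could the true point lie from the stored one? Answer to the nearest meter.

36 meters

Rounding to 3 decimal places leaves the longitude within ±0.0005° of the true value.
At latitude 49.9467° a degree of longitude spans 111000 m × cos 49.9467° = 111000 × 0.6435 ≈ 71428.5 m.
Maximum E–W displacement: 0.0005 × 71428.5 = 35.7142 m.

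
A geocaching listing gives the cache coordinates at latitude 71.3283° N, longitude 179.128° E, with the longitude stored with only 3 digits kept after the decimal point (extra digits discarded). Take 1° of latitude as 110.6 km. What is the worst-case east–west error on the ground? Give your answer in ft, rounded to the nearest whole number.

Truncating at 3 decimal places can drop up to a full unit in the last place, so the longitude may be off by as much as 0.001°.
One degree of longitude at 71.3283° is 110600 × cos 71.3283° ≈ 110600 × 0.3201 = 35408 m.
Maximum E–W displacement: 0.001 × 35408 = 35.408 m.
Converting: 35.408 m × 3.2808 ft/m ≈ 116.17 ft.

116 ft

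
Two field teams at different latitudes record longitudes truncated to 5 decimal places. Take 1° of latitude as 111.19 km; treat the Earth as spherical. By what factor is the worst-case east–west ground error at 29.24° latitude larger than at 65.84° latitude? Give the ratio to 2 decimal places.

Truncating at 5 decimal places can drop up to a full unit in the last place, so the longitude may be off by as much as 1e-05°.
At 29.24°: 1e-05° × 111190 × cos 29.24° = 1e-05 × 111190 × 0.8726 ≈ 0.97022 m.
Error at 65.84° = 1e-05° × 111190 × cos 65.84° ≈ 1.1119 × 0.4093 = 0.45509 m.
Ratio: 0.97022 / 0.45509 = cos 29.24° / cos 65.84° ≈ 2.1320.

2.13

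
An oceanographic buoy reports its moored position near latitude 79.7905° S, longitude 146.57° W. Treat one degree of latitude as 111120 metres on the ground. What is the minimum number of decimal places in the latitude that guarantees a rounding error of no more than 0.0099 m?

One degree of latitude covers 111120 m.
N decimal places → at most half a unit in the last place, 0.5 × 10⁻ᴺ° = 111120/2 × 10⁻ᴺ m.
Setting 55560 × 10⁻ᴺ ≤ 0.0099 gives 10ᴺ ≥ 5.612e+06, i.e. N ≥ 6.75.
So 7 decimal places suffice (0.00556 m); 6 would allow up to 0.0556 m.

7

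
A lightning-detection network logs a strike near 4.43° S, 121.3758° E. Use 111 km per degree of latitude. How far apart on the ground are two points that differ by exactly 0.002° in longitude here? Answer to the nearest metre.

221 metres

At 4.43° a degree of longitude is 111000 × cos 4.43° ≈ 110668 m, so 0.002° corresponds to 221.337 m.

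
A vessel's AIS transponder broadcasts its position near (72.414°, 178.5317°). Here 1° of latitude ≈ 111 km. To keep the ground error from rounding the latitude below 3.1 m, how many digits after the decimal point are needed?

One degree of latitude covers 111000 m.
With N decimal places the half-ulp bound is 0.5·10⁻ᴺ°, or 0.5·10⁻ᴺ × 111000 m on the ground.
Setting 55500 × 10⁻ᴺ ≤ 3.1 gives 10ᴺ ≥ 1.79e+04, i.e. N ≥ 4.25.
N = 4 would give 5.55 m (too coarse); N = 5 gives 0.555 m ≤ 3.1 m.

5 decimal places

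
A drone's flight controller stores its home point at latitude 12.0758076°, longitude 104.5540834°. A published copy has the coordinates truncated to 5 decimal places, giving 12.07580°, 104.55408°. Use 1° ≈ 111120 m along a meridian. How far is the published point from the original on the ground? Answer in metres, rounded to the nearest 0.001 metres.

The latitude changed by +0.0000076° and the longitude by +0.0000034°.
North–south shift: 0.0000076 × 111120 = 0.844512 m.
E–W at 12.0758°: 0.0000034° × 111120 × cos 12.0758° = 0.0000034 × 111120 × 0.9779 ≈ 0.369448 m.
Combined displacement = (0.844512² + 0.369448²)^½ ≈ 0.921787 m.

0.922 metres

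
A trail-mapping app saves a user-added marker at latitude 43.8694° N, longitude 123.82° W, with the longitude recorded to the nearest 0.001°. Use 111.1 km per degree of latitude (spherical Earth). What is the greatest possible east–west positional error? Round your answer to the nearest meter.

40 meters

Rounding to 3 decimal places leaves the longitude within ±0.0005° of the true value.
One degree of longitude at 43.8694° is 111100 × cos 43.8694° ≈ 111100 × 0.7209 = 80094.4 m.
Maximum E–W displacement: 0.0005 × 80094.4 = 40.0472 m.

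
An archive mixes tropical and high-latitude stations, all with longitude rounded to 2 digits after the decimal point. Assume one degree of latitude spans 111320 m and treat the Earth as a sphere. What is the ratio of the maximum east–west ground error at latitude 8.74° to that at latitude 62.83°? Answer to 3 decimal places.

2.165

Rounding to 2 decimal places leaves the longitude within ±0.005° of the true value.
At 8.74°: 0.005° × 111320 × cos 8.74° = 0.005 × 111320 × 0.9884 ≈ 550.14 m.
Error at 62.83° = 0.005° × 111320 × cos 62.83° ≈ 556.6 × 0.4566 = 254.16 m.
Ratio: 550.14 / 254.16 = cos 8.74° / cos 62.83° ≈ 2.1645.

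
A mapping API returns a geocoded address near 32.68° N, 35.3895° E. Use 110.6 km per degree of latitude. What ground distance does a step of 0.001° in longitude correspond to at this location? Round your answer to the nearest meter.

93 meters

At 32.68° a degree of longitude is 110600 × cos 32.68° ≈ 93091.9 m, so 0.001° corresponds to 93.0919 m.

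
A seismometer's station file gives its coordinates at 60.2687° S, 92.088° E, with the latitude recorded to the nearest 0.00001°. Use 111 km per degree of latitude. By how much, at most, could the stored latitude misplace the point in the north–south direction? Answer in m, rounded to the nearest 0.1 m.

Rounding to 5 decimal places leaves the latitude within ±5e-06° of the true value.
So the N–S error is at most 5e-06 × 111000 = 0.555 m.

0.6 m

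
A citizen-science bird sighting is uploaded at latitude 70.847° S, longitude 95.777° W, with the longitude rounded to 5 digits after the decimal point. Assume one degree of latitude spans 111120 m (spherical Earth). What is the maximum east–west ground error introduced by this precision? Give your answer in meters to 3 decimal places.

Rounding to 5 decimal places leaves the longitude within ±5e-06° of the true value.
Parallels shrink by cos φ, so at 70.847° a degree of longitude is 111120 × 0.3281 ≈ 36457.6 m.
Maximum E–W displacement: 5e-06 × 36457.6 = 0.182288 m.

0.182 meters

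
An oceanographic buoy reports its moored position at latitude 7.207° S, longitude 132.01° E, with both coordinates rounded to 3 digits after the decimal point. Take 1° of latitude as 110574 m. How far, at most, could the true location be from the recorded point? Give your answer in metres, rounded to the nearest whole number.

Rounding to 3 decimal places leaves each coordinate within ±0.0005° of the true value.
North–south component: 0.0005° × 110574 = 55.287 m.
East–west component at 7.207°: 0.0005° × 110574 × cos 7.207° ≈ 0.0005 × 109700 ≈ 54.8502 m.
Combining orthogonally: (55.287² + 54.8502²)^½ ≈ 77.8794 m.

78 metres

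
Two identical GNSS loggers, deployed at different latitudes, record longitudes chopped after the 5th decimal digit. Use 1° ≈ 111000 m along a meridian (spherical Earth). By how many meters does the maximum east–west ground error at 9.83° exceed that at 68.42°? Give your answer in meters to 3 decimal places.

0.685 meters

Truncating at 5 decimal places can drop up to a full unit in the last place, so the longitude may be off by as much as 1e-05°.
At 9.83°: 1e-05° × 111000 × cos 9.83° = 1e-05 × 111000 × 0.9853 ≈ 1.0937 m.
Error at 68.42° = 1e-05° × 111000 × cos 68.42° ≈ 1.11 × 0.3678 = 0.40826 m.
So the lower-latitude error exceeds the higher by 1.0937 − 0.40826 = 0.68545 m.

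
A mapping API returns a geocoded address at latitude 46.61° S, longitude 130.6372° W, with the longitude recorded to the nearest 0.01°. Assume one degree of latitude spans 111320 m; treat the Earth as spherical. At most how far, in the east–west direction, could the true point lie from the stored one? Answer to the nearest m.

Rounding to 2 decimal places leaves the longitude within ±0.005° of the true value.
One degree of longitude at 46.61° is 111320 × cos 46.61° ≈ 111320 × 0.6870 = 76472.5 m.
East–west error: 0.005° × 76472.5 m/° ≈ 382.362 m.

382 m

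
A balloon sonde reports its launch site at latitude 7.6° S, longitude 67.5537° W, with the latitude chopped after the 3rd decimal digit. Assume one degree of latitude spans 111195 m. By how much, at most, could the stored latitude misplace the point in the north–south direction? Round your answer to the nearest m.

111 m

Truncating at 3 decimal places can drop up to a full unit in the last place, so the latitude may be off by as much as 0.001°.
North–south distance: 0.001° × 111195 m/° = 111.195 m.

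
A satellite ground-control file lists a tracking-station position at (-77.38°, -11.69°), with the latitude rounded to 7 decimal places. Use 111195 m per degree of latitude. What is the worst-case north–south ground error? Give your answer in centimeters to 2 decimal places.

Rounding to 7 decimal places leaves the latitude within ±5e-08° of the true value.
North–south distance: 5e-08° × 111195 m/° = 0.00555975 m.
That is 0.00555975 m = 0.55597 cm.

0.56 centimeters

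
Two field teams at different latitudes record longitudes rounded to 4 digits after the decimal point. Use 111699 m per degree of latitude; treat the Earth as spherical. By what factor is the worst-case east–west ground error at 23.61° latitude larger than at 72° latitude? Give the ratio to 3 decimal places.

2.965

Rounding to 4 decimal places leaves the longitude within ±5e-05° of the true value.
Error at 23.61° = 5e-05° × 111699 × cos 23.61° ≈ 5.585 × 0.9163 = 5.1174 m.
At 72°: 5e-05° × 111699 × cos 72° = 5e-05 × 111699 × 0.3090 ≈ 1.7258 m.
Ratio: 5.1174 / 1.7258 = cos 23.61° / cos 72° ≈ 2.9652.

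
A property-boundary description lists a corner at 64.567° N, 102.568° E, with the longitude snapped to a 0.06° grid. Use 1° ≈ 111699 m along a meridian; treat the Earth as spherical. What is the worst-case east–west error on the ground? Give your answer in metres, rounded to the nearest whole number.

With a 0.06° grid the true value lies within half a step, ±0.06°/2 = ±0.03°, of the stored one.
Parallels shrink by cos φ, so at 64.567° a degree of longitude is 111699 × 0.4295 ≈ 47969.7 m.
Maximum E–W displacement: 0.03 × 47969.7 = 1439.09 m.

1439 metres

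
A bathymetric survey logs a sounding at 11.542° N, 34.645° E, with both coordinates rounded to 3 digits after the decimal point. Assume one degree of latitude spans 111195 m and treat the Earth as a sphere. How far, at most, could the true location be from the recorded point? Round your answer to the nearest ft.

255 ft

Rounding to 3 decimal places leaves each coordinate within ±0.0005° of the true value.
North–south component: 0.0005° × 111195 = 55.5975 m.
E–W at 11.542°: 0.0005° × 111195 × cos 11.542° = 0.0005 × 111195 × 0.9798 ≈ 54.4732 m.
Worst case both components are at the extreme and orthogonal: √(55.5975² + 54.4732²) ≈ 77.8358 m.
Converting: 77.8358 m × 3.2808 ft/m ≈ 255.37 ft.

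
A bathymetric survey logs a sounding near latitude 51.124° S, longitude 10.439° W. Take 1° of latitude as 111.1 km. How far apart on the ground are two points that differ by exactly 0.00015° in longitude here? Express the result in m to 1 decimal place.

One degree of longitude here spans 111100 × cos 51.124° = 111100 × 0.6276 ≈ 69730.5 m; 0.00015° of that is 10.4596 m.

10.5 m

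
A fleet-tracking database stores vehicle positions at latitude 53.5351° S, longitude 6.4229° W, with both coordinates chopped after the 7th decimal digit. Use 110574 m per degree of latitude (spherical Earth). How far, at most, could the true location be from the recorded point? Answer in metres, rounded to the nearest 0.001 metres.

0.013 metres

Truncating at 7 decimal places can drop up to a full unit in the last place, so each coordinate may be off by as much as 1e-07°.
N–S: 1e-07° × 110574 m/° = 0.0110574 m.
E–W at 53.5351°: 1e-07° × 110574 × cos 53.5351° = 1e-07 × 110574 × 0.5943 ≈ 0.00657175 m.
The two errors are perpendicular, so the maximum displacement is √(0.0110574² + 0.00657175²) ≈ 0.0128629 m.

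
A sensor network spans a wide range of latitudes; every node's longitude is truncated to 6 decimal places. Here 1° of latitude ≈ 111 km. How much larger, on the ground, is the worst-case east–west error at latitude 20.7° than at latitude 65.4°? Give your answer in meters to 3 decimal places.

0.058 meters

Truncating at 6 decimal places can drop up to a full unit in the last place, so the longitude may be off by as much as 1e-06°.
At 20.7°: 1e-06° × 111000 × cos 20.7° = 1e-06 × 111000 × 0.9354 ≈ 0.10383 m.
Error at 65.4° = 1e-06° × 111000 × cos 65.4° ≈ 0.111 × 0.4163 = 0.046207 m.
Difference: 0.10383 − 0.046207 = 0.057627 m.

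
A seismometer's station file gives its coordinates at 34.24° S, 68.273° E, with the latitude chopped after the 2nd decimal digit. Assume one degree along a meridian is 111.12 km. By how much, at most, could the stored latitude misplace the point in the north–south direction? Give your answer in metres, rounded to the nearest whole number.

Truncating at 2 decimal places can drop up to a full unit in the last place, so the latitude may be off by as much as 0.01°.
North–south distance: 0.01° × 111120 m/° = 1111.2 m.

1111 metres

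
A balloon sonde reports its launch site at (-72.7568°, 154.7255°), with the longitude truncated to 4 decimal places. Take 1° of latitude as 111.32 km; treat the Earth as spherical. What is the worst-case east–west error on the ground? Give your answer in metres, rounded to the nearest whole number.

Truncating at 4 decimal places can drop up to a full unit in the last place, so the longitude may be off by as much as 0.0001°.
Parallels shrink by cos φ, so at 72.7568° a degree of longitude is 111320 × 0.2964 ≈ 32998.4 m.
So at most 0.0001° × 32998.4 ≈ 3.29984 m east–west.

3 metres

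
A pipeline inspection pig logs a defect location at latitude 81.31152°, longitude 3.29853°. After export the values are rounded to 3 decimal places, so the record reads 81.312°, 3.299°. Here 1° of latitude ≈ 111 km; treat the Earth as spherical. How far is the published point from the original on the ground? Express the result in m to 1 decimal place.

53.9 m

Δlat = 81.31152 − 81.312 = -0.00048°; Δlon = 3.29853 − 3.299 = -0.00047°.
N–S: -0.00048° × 111000 m/° = -53.28 m.
E–W at 81.312°: -0.00047° × 111000 × cos 81.312° = -0.00047 × 111000 × 0.1511 ≈ -7.88048 m.
Hypotenuse of the two orthogonal shifts: √(53.28² + 7.88048²) = 53.8596 m.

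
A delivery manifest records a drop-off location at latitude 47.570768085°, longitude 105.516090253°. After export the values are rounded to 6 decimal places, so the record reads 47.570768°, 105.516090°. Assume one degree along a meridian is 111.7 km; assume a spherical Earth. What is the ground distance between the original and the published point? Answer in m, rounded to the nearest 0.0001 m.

0.0213 m

Δlat = 47.570768085 − 47.570768 = +0.000000085°; Δlon = 105.516090253 − 105.516090 = +0.000000253°.
N–S: 0.000000085° × 111700 m/° = 0.0094945 m.
E–W at 47.5708°: 0.000000253° × 111700 × cos 47.5708° = 0.000000253 × 111700 × 0.6747 ≈ 0.0190665 m.
Distance: √(0.0094945² + 0.0190665²) ≈ 0.0212997 m.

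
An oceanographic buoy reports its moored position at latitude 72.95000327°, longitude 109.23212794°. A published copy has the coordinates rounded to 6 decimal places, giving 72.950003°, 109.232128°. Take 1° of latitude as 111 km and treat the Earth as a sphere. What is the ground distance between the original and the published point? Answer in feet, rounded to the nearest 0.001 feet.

The latitude changed by +0.00000027° and the longitude by -0.00000006°.
North–south shift: 0.00000027 × 111000 = 0.02997 m.
E–W at 72.95°: -0.00000006° × 111000 × cos 72.95° = -0.00000006 × 111000 × 0.2932 ≈ -0.00195275 m.
Combined displacement = (0.02997² + 0.00195275²)^½ ≈ 0.0300336 m.
In feet: 0.0300336 m ÷ 0.3048 ≈ 0.098535 ft.

0.099 feet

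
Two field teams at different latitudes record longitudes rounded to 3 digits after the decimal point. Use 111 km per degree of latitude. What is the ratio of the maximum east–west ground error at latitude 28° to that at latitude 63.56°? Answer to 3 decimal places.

1.983

Rounding to 3 decimal places leaves the longitude within ±0.0005° of the true value.
Error at 28° = 0.0005° × 111000 × cos 28° ≈ 55.5 × 0.8829 = 49.004 m.
Error at 63.56° = 0.0005° × 111000 × cos 63.56° ≈ 55.5 × 0.4453 = 24.712 m.
The ratio reduces to cos 28° / cos 63.56° = 0.8829/0.4453 ≈ 1.9830.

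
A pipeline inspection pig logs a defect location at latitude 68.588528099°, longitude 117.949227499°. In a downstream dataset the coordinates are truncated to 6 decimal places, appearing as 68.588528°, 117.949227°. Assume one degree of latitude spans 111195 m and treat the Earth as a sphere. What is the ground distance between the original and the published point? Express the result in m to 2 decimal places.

0.02 m

The latitude changed by +0.000000099° and the longitude by +0.000000499°.
North–south shift: 0.000000099 × 111195 = 0.0110083 m.
E–W at 68.5885°: 0.000000499° × 111195 × cos 68.5885° = 0.000000499 × 111195 × 0.3651 ≈ 0.020256 m.
Combined displacement = (0.0110083² + 0.020256²)^½ ≈ 0.023054 m.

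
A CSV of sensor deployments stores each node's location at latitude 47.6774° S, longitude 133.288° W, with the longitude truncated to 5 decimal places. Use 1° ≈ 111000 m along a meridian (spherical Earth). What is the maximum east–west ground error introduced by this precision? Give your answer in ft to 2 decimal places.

Truncating at 5 decimal places can drop up to a full unit in the last place, so the longitude may be off by as much as 1e-05°.
Parallels shrink by cos φ, so at 47.6774° a degree of longitude is 111000 × 0.6733 ≈ 74736.8 m.
Maximum E–W displacement: 1e-05 × 74736.8 = 0.747368 m.
In feet: 0.747368 m ÷ 0.3048 ≈ 2.452 ft.

2.45 ft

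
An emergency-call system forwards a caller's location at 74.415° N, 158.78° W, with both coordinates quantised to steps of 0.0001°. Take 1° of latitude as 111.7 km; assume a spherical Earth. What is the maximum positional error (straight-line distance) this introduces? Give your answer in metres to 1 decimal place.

5.8 metres

With a 0.0001° grid the true value lies within half a step, ±0.0001°/2 = ±5e-05°, of the stored one.
North–south component: 5e-05° × 111700 = 5.585 m.
E–W at 74.415°: 5e-05° × 111700 × cos 74.415° = 5e-05 × 111700 × 0.2687 ≈ 1.50051 m.
Worst case both components are at the extreme and orthogonal: √(5.585² + 1.50051²) ≈ 5.78306 m.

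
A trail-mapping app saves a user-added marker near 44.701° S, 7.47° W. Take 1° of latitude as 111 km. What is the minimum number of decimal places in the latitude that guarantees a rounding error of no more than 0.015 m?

One degree of latitude covers 111000 m.
Rounding to N decimal places gives at most 0.5 × 10⁻ᴺ degrees of error, i.e. 0.5 × 10⁻ᴺ × 111000 m.
Setting 55500 × 10⁻ᴺ ≤ 0.015 gives 10ᴺ ≥ 3.7e+06, i.e. N ≥ 6.57.
N = 6 would give 0.0555 m (too coarse); N = 7 gives 0.00555 m ≤ 0.015 m.

7 decimal places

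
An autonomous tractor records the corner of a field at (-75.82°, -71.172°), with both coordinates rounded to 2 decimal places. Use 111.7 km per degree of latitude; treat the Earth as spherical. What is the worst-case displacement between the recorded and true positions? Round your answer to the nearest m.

Rounding to 2 decimal places leaves each coordinate within ±0.005° of the true value.
North–south component: 0.005° × 111700 = 558.5 m.
E–W at 75.82°: 0.005° × 111700 × cos 75.82° = 0.005 × 111700 × 0.2450 ≈ 136.815 m.
Combining orthogonally: (558.5² + 136.815²)^½ ≈ 575.014 m.

575 m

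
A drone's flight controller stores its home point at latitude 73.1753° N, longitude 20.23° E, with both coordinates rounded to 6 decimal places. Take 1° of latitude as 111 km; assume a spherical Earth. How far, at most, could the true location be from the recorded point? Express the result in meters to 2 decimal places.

Rounding to 6 decimal places leaves each coordinate within ±5e-07° of the true value.
North–south component: 5e-07° × 111000 = 0.0555 m.
Longitude error → 5e-07 × 111000 × cos 73.1753° = 5e-07 × 111000 × 0.2894 ≈ 0.0160642 m.
Combining orthogonally: (0.0555² + 0.0160642²)^½ ≈ 0.0577781 m.

0.06 meters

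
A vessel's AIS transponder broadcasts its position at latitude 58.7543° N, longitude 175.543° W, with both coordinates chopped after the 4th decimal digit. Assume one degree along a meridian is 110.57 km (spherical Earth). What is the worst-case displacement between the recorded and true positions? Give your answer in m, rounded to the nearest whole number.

Truncating at 4 decimal places can drop up to a full unit in the last place, so each coordinate may be off by as much as 0.0001°.
North–south component: 0.0001° × 110570 = 11.057 m.
Longitude error → 0.0001 × 110570 × cos 58.7543° = 0.0001 × 110570 × 0.5187 ≈ 5.73537 m.
Combining orthogonally: (11.057² + 5.73537²)^½ ≈ 12.456 m.

12 m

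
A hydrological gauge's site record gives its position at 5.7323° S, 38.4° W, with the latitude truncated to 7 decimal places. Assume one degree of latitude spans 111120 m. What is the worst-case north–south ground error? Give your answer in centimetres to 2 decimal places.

1.11 centimetres

Truncating at 7 decimal places can drop up to a full unit in the last place, so the latitude may be off by as much as 1e-07°.
Along the meridian that is 1e-07° × 111120 m/° = 0.011112 m.
That is 0.011112 m = 1.1112 cm.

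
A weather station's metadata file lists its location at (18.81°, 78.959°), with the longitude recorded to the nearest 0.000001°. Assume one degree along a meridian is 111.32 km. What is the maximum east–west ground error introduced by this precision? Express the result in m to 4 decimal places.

0.0527 m

Rounding to 6 decimal places leaves the longitude within ±5e-07° of the true value.
One degree of longitude at 18.81° is 111320 × cos 18.81° ≈ 111320 × 0.9466 = 105375 m.
East–west error: 5e-07° × 105375 m/° ≈ 0.0526874 m.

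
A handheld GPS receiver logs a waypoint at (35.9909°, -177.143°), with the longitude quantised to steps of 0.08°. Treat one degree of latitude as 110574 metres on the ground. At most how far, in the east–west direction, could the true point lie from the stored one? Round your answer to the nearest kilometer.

With a 0.08° grid the true value lies within half a step, ±0.08°/2 = ±0.04°, of the stored one.
At latitude 35.9909° a degree of longitude spans 110574 m × cos 35.9909° = 110574 × 0.8091 ≈ 89466.6 m.
Maximum E–W displacement: 0.04 × 89466.6 = 3578.66 m.
That is 3578.66 m = 3.5787 km.

4 kilometers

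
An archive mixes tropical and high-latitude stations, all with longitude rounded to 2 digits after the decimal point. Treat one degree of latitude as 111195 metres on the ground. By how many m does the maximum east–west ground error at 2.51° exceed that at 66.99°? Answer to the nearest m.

Rounding to 2 decimal places leaves the longitude within ±0.005° of the true value.
At 2.51°: 0.005° × 111195 × cos 2.51° = 0.005 × 111195 × 0.9990 ≈ 555.44 m.
Error at 66.99° = 0.005° × 111195 × cos 66.99° ≈ 555.98 × 0.3909 = 217.33 m.
So the lower-latitude error exceeds the higher by 555.44 − 217.33 = 338.12 m.

338 m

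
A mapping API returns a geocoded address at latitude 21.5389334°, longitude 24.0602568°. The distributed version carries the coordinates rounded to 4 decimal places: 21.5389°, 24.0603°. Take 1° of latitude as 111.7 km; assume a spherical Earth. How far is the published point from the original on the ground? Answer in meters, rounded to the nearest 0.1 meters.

Δlat = 21.5389334 − 21.5389 = +0.0000334°; Δlon = 24.0602568 − 24.0603 = -0.0000432°.
North–south shift: 0.0000334 × 111700 = 3.73078 m.
E–W at 21.5389°: -0.0000432° × 111700 × cos 21.5389° = -0.0000432 × 111700 × 0.9302 ≈ -4.48847 m.
Distance: √(3.73078² + 4.48847²) ≈ 5.83653 m.

5.8 meters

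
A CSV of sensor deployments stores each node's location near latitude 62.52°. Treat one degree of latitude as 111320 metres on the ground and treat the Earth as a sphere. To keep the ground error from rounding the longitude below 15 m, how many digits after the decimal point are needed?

At 62.52° one degree of longitude covers 111320 × cos 62.52° ≈ 111320 × 0.4614 ≈ 51367.4 m.
N decimal places → at most half a unit in the last place, 0.5 × 10⁻ᴺ° = 51367.4/2 × 10⁻ᴺ m.
Need 0.5 × 51367.4 × 10⁻ᴺ ≤ 15 → 10⁻ᴺ ≤ 5.840e-04, so N ≥ 3.23.
So 4 decimal places suffice (2.57 m); 3 would allow up to 25.7 m.

4 decimal places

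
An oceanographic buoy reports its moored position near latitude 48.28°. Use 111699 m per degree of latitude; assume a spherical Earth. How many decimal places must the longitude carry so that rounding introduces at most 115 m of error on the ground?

3 decimal places

At 48.28° one degree of longitude covers 111699 × cos 48.28° ≈ 111699 × 0.6655 ≈ 74334.7 m.
N decimal places → at most half a unit in the last place, 0.5 × 10⁻ᴺ° = 74334.7/2 × 10⁻ᴺ m.
Setting 37167.3 × 10⁻ᴺ ≤ 115 gives 10ᴺ ≥ 323.2, i.e. N ≥ 2.51.
N = 2 would give 372 m (too coarse); N = 3 gives 37.2 m ≤ 115 m.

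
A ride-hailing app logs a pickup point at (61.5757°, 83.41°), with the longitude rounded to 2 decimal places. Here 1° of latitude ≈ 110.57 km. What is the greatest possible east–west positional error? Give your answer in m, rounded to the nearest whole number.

Rounding to 2 decimal places leaves the longitude within ±0.005° of the true value.
One degree of longitude at 61.5757° is 110570 × cos 61.5757° ≈ 110570 × 0.4760 = 52631 m.
So at most 0.005° × 52631 ≈ 263.155 m east–west.

263 m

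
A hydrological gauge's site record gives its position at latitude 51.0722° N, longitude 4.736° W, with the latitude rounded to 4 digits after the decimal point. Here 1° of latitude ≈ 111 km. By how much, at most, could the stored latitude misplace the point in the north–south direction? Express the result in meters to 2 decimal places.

5.55 meters

Rounding to 4 decimal places leaves the latitude within ±5e-05° of the true value.
So the N–S error is at most 5e-05 × 111000 = 5.55 m.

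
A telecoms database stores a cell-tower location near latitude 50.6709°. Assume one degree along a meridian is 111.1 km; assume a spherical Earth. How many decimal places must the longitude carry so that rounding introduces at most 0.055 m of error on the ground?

At 50.6709° one degree of longitude covers 111100 × cos 50.6709° ≈ 111100 × 0.6338 ≈ 70412.3 m.
Rounding to N decimal places gives at most 0.5 × 10⁻ᴺ degrees of error, i.e. 0.5 × 10⁻ᴺ × 70412.3 m.
Setting 35206.1 × 10⁻ᴺ ≤ 0.055 gives 10ᴺ ≥ 6.401e+05, i.e. N ≥ 5.81.
So 6 decimal places suffice (0.0352 m); 5 would allow up to 0.352 m.

6 decimal places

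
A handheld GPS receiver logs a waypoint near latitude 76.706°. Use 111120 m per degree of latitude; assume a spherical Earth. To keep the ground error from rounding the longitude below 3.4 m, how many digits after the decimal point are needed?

At 76.706° one degree of longitude covers 111120 × cos 76.706° ≈ 111120 × 0.2299 ≈ 25551.8 m.
Rounding to N decimal places gives at most 0.5 × 10⁻ᴺ degrees of error, i.e. 0.5 × 10⁻ᴺ × 25551.8 m.
Need 0.5 × 25551.8 × 10⁻ᴺ ≤ 3.4 → 10⁻ᴺ ≤ 2.661e-04, so N ≥ 3.57.
At 3 places the error can reach 12.8 m, but 4 places keeps it to 1.28 m.

4 decimal places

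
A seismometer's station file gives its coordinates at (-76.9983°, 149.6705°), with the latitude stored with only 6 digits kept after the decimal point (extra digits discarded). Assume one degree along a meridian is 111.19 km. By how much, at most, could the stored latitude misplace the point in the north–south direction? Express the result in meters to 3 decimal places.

0.111 meters

Truncating at 6 decimal places can drop up to a full unit in the last place, so the latitude may be off by as much as 1e-06°.
So the N–S error is at most 1e-06 × 111190 = 0.11119 m.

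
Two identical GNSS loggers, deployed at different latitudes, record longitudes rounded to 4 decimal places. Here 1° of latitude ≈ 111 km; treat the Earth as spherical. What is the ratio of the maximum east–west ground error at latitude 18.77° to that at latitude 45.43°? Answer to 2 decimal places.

Rounding to 4 decimal places leaves the longitude within ±5e-05° of the true value.
Error at 18.77° = 5e-05° × 111000 × cos 18.77° ≈ 5.55 × 0.9468 = 5.2548 m.
Error at 45.43° = 5e-05° × 111000 × cos 45.43° ≈ 5.55 × 0.7018 = 3.8949 m.
Ratio: 5.2548 / 3.8949 = cos 18.77° / cos 45.43° ≈ 1.3492.

1.35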